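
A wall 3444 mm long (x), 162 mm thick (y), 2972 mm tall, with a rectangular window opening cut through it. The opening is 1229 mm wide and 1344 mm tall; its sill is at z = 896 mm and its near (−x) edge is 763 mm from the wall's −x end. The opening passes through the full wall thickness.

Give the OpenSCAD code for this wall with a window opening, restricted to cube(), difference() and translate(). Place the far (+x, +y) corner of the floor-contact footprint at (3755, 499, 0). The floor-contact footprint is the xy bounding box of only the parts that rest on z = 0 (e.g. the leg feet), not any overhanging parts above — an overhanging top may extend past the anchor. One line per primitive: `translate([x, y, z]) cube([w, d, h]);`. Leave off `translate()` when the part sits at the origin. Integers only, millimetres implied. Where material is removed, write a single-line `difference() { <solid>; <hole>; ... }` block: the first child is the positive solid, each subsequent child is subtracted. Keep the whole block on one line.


difference() { translate([311, 337, 0]) cube([3444, 162, 2972]); translate([1074, 337, 896]) cube([1229, 162, 1344]); }


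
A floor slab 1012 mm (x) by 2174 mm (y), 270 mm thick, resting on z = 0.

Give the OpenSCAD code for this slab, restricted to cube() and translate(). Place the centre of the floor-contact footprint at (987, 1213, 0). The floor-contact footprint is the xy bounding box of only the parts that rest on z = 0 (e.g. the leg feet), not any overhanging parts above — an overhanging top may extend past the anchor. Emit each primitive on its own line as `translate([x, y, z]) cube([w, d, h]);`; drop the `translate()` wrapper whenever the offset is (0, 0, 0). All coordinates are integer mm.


translate([481, 126, 0]) cube([1012, 2174, 270]);


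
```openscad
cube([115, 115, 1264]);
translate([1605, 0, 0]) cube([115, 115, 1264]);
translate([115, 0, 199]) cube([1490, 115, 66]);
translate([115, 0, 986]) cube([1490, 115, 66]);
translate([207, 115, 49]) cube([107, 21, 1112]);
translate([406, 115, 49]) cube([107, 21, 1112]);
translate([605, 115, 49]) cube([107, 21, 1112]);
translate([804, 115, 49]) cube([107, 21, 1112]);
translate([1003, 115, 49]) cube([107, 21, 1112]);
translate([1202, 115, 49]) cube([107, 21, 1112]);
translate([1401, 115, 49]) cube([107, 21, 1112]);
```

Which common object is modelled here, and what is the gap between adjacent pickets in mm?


A fence section. The picket gap is 92 mm.

Two posts, two rails, 7 pickets — a fence section. Span 1490 mm holds 7 pickets of 107 mm with 8 equal gaps: ⌊(1490 − 7·107) / 8⌋ = 92 mm.


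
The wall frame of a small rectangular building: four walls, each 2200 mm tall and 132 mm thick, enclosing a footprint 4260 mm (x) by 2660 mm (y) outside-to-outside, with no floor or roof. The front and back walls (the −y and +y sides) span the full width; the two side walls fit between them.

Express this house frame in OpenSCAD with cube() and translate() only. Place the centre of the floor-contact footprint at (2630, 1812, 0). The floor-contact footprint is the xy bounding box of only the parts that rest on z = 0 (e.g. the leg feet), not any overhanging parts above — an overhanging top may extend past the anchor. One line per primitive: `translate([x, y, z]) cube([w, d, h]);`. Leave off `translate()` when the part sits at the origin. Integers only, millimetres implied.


translate([500, 482, 0]) cube([4260, 132, 2200]);
translate([500, 3010, 0]) cube([4260, 132, 2200]);
translate([500, 614, 0]) cube([132, 2396, 2200]);
translate([4628, 614, 0]) cube([132, 2396, 2200]);


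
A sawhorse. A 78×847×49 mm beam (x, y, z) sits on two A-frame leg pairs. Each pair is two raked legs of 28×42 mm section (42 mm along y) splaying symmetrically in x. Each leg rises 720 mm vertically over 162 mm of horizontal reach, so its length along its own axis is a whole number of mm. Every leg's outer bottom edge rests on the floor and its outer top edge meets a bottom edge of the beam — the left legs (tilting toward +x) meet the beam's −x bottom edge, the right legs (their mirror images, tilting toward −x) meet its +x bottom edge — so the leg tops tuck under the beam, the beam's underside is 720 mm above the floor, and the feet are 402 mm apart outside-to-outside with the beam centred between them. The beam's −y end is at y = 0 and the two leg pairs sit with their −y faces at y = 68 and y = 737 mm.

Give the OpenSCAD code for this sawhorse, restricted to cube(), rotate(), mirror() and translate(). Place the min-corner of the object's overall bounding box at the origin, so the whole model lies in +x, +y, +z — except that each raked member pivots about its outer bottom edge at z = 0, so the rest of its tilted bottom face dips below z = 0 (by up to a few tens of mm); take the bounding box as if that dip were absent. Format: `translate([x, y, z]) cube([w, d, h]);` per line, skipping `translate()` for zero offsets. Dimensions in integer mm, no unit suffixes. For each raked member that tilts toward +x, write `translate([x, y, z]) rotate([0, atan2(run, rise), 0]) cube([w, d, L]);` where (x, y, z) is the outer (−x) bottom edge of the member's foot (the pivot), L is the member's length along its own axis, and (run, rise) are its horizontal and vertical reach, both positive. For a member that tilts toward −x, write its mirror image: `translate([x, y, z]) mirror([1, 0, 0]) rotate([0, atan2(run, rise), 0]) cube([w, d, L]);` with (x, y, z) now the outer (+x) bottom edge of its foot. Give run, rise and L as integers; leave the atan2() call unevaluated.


translate([162, 0, 720]) cube([78, 847, 49]);
translate([0, 68, 0]) rotate([0, atan2(162, 720), 0]) cube([28, 42, 738]);
translate([402, 68, 0]) mirror([1, 0, 0]) rotate([0, atan2(162, 720), 0]) cube([28, 42, 738]);
translate([0, 737, 0]) rotate([0, atan2(162, 720), 0]) cube([28, 42, 738]);
translate([402, 737, 0]) mirror([1, 0, 0]) rotate([0, atan2(162, 720), 0]) cube([28, 42, 738]);


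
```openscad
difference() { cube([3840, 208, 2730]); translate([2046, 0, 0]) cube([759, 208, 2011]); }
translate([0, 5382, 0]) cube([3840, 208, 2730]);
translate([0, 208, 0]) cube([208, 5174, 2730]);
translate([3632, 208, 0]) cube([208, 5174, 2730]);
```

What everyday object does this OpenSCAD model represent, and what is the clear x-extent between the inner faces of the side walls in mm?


A single room. The interior width is 3424 mm.

Four walls enclosing a rectangle with a door in the front wall — a room. Outside width 3840 minus two 208 mm walls gives 3424 mm.


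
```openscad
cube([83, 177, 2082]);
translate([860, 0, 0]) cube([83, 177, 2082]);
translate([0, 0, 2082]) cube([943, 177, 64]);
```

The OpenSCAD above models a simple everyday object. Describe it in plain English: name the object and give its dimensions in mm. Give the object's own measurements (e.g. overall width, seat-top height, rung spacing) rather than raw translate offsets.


A door frame. The clear opening is 777 mm wide and 2082 mm high. Two 83 mm wide jambs, 177 mm deep, stand either side of the opening from the floor to the top of the opening. A 64 mm thick head sits across the top of both jambs, spanning the full outside width of the frame.


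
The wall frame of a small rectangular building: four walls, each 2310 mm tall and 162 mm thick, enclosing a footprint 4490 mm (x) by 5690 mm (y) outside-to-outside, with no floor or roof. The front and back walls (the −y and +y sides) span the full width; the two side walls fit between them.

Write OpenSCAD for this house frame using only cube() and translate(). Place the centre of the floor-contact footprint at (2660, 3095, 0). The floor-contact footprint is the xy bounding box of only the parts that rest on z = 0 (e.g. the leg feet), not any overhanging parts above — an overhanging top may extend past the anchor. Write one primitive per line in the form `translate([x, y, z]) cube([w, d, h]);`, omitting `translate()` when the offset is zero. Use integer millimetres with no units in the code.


translate([415, 250, 0]) cube([4490, 162, 2310]);
translate([415, 5778, 0]) cube([4490, 162, 2310]);
translate([415, 412, 0]) cube([162, 5366, 2310]);
translate([4743, 412, 0]) cube([162, 5366, 2310]);


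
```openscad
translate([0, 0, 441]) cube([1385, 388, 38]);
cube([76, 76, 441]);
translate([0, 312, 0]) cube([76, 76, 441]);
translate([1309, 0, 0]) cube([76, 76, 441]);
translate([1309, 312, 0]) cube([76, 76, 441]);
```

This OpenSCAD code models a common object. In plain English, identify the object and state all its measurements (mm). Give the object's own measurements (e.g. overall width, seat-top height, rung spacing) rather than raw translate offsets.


A bench: a 1385×388 mm seat slab, 38 mm thick, top at z = 479 mm, on four 76×76 mm square legs flush with the seat corners and standing on z = 0.


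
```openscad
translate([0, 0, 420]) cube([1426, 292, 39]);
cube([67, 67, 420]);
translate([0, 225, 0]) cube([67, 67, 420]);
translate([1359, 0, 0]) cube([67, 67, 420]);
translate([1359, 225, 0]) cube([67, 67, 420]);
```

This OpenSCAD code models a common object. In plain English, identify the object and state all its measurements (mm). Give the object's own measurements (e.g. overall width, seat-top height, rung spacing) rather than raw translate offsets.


A bench: a 1426×292 mm seat slab, 39 mm thick, top at z = 459 mm, on four 67×67 mm square legs flush with the seat corners and standing on z = 0.


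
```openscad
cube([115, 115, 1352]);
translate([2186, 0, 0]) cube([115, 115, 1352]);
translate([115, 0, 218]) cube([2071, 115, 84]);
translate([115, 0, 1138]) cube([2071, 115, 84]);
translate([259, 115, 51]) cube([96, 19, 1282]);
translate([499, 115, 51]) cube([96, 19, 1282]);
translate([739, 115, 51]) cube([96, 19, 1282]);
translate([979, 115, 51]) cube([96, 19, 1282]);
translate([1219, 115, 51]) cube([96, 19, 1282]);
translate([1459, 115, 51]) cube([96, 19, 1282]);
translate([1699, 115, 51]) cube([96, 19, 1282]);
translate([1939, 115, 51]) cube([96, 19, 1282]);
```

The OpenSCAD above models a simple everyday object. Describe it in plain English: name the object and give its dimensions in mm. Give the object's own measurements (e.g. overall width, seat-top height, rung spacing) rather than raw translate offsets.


A fence section. Two 115×115 mm posts, 1352 mm tall, stand on the floor with a clear span of 2071 mm between their inner faces. Two horizontal rails of 115×84 mm section span the gap between the posts with their undersides at z = 218 mm and z = 1138 mm, flush with the posts' −y face. 8 pickets, each 96 mm wide, 19 mm thick and 1282 mm tall, are fixed to the +y face of the rails with their bottoms at z = 51 mm, spaced across the span with a 144 mm gap after the −x post and between neighbouring pickets, with 151 mm left before the +x post.


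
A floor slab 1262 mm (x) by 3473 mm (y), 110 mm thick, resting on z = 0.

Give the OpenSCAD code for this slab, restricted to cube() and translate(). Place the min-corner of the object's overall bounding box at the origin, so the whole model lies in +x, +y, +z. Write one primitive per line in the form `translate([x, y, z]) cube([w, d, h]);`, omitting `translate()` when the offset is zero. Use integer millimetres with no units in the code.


cube([1262, 3473, 110]);


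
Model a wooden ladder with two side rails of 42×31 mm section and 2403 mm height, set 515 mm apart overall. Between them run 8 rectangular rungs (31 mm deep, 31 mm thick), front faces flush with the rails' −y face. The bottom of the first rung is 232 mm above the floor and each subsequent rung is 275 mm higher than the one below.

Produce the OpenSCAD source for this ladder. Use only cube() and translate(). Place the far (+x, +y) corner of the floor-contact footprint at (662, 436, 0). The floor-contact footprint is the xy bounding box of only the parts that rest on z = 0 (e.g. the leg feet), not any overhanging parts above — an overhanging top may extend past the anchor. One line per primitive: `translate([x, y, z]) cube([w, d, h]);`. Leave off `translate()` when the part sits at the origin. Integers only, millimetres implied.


translate([147, 405, 0]) cube([42, 31, 2403]);
translate([620, 405, 0]) cube([42, 31, 2403]);
translate([189, 405, 232]) cube([431, 31, 31]);
translate([189, 405, 507]) cube([431, 31, 31]);
translate([189, 405, 782]) cube([431, 31, 31]);
translate([189, 405, 1057]) cube([431, 31, 31]);
translate([189, 405, 1332]) cube([431, 31, 31]);
translate([189, 405, 1607]) cube([431, 31, 31]);
translate([189, 405, 1882]) cube([431, 31, 31]);
translate([189, 405, 2157]) cube([431, 31, 31]);


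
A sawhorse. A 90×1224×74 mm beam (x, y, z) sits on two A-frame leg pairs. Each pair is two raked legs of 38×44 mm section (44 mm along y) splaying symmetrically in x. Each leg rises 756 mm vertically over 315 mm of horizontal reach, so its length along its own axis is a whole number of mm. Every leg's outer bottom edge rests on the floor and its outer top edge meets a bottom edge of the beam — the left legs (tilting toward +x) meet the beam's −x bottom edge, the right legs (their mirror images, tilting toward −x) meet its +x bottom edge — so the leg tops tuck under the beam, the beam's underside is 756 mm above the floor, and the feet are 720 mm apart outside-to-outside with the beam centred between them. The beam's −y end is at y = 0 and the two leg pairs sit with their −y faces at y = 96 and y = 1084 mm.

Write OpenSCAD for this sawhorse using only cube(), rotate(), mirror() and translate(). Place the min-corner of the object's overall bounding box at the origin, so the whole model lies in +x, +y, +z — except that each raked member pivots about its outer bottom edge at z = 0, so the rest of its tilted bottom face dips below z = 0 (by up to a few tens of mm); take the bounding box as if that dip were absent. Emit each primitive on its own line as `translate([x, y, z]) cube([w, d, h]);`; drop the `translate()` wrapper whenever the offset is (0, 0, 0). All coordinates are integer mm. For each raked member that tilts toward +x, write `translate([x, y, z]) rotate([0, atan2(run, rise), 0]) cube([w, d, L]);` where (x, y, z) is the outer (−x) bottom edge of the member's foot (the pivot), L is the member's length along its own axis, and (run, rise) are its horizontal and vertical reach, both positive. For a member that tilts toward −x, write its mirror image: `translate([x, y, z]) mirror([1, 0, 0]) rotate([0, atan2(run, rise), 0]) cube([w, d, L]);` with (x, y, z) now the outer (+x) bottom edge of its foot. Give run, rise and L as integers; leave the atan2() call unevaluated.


translate([315, 0, 756]) cube([90, 1224, 74]);
translate([0, 96, 0]) rotate([0, atan2(315, 756), 0]) cube([38, 44, 819]);
translate([720, 96, 0]) mirror([1, 0, 0]) rotate([0, atan2(315, 756), 0]) cube([38, 44, 819]);
translate([0, 1084, 0]) rotate([0, atan2(315, 756), 0]) cube([38, 44, 819]);
translate([720, 1084, 0]) mirror([1, 0, 0]) rotate([0, atan2(315, 756), 0]) cube([38, 44, 819]);


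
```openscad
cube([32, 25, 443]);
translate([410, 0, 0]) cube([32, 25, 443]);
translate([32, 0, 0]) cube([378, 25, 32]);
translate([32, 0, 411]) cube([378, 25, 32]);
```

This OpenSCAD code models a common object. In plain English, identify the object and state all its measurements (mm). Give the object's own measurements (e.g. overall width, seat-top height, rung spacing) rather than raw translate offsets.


A rectangular picture frame lying in the x–z plane (depth along y). The opening is 378 mm wide (x) by 379 mm tall (z), surrounded by a border 32 mm wide on all four sides. The frame is 25 mm deep and is made of two full-height vertical stiles with two horizontal rails fitted between them.


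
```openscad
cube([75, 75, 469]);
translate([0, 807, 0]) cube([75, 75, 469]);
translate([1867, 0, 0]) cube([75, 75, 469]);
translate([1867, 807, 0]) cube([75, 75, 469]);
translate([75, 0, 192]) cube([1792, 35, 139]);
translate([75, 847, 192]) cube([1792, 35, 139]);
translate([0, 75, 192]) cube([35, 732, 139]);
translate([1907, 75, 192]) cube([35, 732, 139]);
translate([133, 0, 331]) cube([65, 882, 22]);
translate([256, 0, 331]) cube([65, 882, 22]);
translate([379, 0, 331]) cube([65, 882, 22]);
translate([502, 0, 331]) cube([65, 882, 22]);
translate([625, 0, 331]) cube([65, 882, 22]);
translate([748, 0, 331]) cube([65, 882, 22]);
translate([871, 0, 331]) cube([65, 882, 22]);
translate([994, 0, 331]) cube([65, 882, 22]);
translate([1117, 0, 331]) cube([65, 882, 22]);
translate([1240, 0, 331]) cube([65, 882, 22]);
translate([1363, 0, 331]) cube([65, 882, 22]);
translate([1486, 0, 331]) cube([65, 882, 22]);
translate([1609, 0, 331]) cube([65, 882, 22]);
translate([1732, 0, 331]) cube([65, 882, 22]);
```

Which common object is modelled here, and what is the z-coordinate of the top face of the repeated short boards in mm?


A bed frame. The slat-top height is 353 mm.

Four posts, four rails, and a row of slats — a bed frame. Slats sit on the rails at z = 192 + 139 = 331; with slat thickness 22, the top is 353 mm.


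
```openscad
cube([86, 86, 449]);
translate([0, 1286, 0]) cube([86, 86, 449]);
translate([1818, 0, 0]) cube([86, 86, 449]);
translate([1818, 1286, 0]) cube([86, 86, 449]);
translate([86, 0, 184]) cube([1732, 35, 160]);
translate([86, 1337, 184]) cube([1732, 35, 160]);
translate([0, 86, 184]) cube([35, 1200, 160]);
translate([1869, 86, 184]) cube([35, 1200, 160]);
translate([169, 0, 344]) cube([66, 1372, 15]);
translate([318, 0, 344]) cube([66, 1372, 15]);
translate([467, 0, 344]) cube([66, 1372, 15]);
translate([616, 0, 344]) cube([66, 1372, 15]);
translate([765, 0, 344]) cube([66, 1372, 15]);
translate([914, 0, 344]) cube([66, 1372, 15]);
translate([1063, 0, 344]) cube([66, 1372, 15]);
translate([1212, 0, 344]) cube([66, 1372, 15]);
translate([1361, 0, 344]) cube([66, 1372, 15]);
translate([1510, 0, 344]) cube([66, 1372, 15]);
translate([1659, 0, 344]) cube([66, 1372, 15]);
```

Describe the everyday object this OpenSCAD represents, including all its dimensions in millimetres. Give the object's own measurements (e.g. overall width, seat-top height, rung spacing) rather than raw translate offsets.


A bed frame 1904 mm long (x) by 1372 mm wide (y). Four 86×86 mm corner posts, 449 mm tall, at the corners of the footprint. Four rails of 35 mm thickness and 160 mm height run between adjacent posts with their undersides at z = 184 mm, their outer faces flush with the outside of the frame (the two x-running rails run between the posts' inner faces; the two y-running rails run between the posts' inner faces). 11 slats, each 66 mm wide (x) and 15 mm thick, lie across the top of the two x-running rails, running the full 1372 mm width of the frame in y; along x they sit between the end posts with a 83 mm gap after the −x posts and between neighbouring slats, leaving 93 mm before the +x posts.


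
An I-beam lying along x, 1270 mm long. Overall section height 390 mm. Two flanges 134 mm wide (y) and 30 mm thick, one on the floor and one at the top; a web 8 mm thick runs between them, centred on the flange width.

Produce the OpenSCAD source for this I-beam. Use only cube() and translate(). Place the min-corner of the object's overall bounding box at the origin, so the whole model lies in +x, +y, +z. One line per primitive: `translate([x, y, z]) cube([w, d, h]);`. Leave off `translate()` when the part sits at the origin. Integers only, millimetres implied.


cube([1270, 134, 30]);
translate([0, 63, 30]) cube([1270, 8, 330]);
translate([0, 0, 360]) cube([1270, 134, 30]);


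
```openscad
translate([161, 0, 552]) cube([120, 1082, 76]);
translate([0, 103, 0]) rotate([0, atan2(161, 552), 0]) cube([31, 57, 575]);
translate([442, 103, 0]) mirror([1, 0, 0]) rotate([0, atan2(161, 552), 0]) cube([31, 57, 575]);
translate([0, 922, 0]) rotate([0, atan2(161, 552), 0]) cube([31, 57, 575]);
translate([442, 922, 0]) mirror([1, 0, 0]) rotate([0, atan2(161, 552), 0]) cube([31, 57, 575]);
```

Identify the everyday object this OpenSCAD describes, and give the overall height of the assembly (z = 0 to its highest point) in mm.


A sawhorse. The overall height is 628 mm.

A beam across two mirrored pairs of raked legs — a sawhorse. The beam's underside is at z = 552 (matching the legs' vertical rise in atan2(161, 552)) and the beam is 76 mm tall, so its top is at 552 + 76 = 628 mm. The raked legs top out at the beam's underside, so that is the highest point.


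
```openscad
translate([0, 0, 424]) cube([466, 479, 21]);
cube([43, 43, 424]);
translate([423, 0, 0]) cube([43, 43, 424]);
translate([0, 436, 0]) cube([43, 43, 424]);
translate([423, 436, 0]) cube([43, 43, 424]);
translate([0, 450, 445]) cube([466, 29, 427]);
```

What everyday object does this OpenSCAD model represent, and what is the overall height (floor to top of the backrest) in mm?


A chair. The overall height is 872 mm.

A slab on four corner posts with a tall panel at the back — a chair. The seat slab sits at z = 424 with thickness 21, and the 427 mm backrest starts at the seat top, so the overall height is 424 + 21 + 427 = 872 mm.


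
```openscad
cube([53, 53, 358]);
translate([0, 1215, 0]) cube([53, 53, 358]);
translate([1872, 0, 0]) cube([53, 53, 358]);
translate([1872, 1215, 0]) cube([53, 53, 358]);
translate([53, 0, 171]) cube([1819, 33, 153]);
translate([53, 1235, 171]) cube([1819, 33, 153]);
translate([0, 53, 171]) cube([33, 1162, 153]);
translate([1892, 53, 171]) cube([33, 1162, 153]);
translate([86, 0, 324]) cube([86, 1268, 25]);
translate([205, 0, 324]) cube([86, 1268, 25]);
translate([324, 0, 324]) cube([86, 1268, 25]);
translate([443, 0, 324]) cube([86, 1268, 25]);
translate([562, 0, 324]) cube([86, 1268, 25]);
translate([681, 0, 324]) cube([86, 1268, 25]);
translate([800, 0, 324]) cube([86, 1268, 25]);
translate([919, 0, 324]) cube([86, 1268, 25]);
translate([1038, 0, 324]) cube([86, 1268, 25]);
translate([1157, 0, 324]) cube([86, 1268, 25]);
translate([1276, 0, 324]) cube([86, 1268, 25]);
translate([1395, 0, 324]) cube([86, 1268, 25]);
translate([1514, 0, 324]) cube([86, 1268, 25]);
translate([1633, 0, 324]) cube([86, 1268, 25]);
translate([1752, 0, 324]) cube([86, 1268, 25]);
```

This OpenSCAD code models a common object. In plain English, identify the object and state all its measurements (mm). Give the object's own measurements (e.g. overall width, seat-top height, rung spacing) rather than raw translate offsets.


A bed frame 1925 mm long (x) by 1268 mm wide (y). Four 53×53 mm corner posts, 358 mm tall, at the corners of the footprint. Four rails of 33 mm thickness and 153 mm height run between adjacent posts with their undersides at z = 171 mm, their outer faces flush with the outside of the frame (the two x-running rails run between the posts' inner faces; the two y-running rails run between the posts' inner faces). 15 slats, each 86 mm wide (x) and 25 mm thick, lie across the top of the two x-running rails, running the full 1268 mm width of the frame in y; along x they sit between the end posts with a 33 mm gap after the −x posts and between neighbouring slats, leaving 34 mm before the +x posts.


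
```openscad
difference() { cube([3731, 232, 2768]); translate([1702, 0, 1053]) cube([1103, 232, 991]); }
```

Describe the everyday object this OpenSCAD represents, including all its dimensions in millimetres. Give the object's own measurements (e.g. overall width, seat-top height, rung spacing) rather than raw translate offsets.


A wall 3731 mm long (x), 232 mm thick (y), 2768 mm tall, with a rectangular window opening cut through it. The opening is 1103 mm wide and 991 mm tall; its sill is at z = 1053 mm and its near (−x) edge is 1702 mm from the wall's −x end. The opening passes through the full wall thickness.


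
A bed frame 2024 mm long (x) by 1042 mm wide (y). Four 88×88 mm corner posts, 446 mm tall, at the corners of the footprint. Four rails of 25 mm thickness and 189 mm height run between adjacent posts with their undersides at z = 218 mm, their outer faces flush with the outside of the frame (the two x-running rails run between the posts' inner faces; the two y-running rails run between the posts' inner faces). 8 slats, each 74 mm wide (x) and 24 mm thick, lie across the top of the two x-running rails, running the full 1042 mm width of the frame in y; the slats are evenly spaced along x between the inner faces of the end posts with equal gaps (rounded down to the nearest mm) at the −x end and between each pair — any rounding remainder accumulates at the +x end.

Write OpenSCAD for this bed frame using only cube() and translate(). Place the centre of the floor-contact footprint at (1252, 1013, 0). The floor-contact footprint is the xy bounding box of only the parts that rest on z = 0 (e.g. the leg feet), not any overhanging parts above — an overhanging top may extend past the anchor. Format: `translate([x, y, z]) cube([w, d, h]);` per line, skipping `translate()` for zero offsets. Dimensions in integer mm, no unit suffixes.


// slat z = rail_z + rail_h = 218 + 189 = 407
// slat gap = ⌊(1848 − 8·74) / 9⌋ = 139
translate([240, 492, 0]) cube([88, 88, 446]);
translate([240, 1446, 0]) cube([88, 88, 446]);
translate([2176, 492, 0]) cube([88, 88, 446]);
translate([2176, 1446, 0]) cube([88, 88, 446]);
translate([328, 492, 218]) cube([1848, 25, 189]);
translate([328, 1509, 218]) cube([1848, 25, 189]);
translate([240, 580, 218]) cube([25, 866, 189]);
translate([2239, 580, 218]) cube([25, 866, 189]);
translate([467, 492, 407]) cube([74, 1042, 24]);
translate([680, 492, 407]) cube([74, 1042, 24]);
translate([893, 492, 407]) cube([74, 1042, 24]);
translate([1106, 492, 407]) cube([74, 1042, 24]);
translate([1319, 492, 407]) cube([74, 1042, 24]);
translate([1532, 492, 407]) cube([74, 1042, 24]);
translate([1745, 492, 407]) cube([74, 1042, 24]);
translate([1958, 492, 407]) cube([74, 1042, 24]);


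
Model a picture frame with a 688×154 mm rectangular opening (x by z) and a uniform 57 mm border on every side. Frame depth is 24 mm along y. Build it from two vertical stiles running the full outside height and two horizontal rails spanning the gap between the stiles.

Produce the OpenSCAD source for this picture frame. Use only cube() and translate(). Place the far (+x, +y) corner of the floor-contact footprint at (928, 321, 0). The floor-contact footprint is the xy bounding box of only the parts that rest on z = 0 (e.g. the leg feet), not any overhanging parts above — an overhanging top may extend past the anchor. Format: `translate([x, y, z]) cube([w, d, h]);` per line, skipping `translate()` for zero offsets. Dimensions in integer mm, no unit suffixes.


translate([126, 297, 0]) cube([57, 24, 268]);
translate([871, 297, 0]) cube([57, 24, 268]);
translate([183, 297, 0]) cube([688, 24, 57]);
translate([183, 297, 211]) cube([688, 24, 57]);


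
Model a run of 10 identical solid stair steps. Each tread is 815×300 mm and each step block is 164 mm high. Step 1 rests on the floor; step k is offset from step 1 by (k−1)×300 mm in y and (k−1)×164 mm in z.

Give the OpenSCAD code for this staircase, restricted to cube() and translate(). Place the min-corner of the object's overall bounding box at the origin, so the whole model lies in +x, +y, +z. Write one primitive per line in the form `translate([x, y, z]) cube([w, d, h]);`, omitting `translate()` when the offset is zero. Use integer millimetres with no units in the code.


cube([815, 300, 164]);
translate([0, 300, 164]) cube([815, 300, 164]);
translate([0, 600, 328]) cube([815, 300, 164]);
translate([0, 900, 492]) cube([815, 300, 164]);
translate([0, 1200, 656]) cube([815, 300, 164]);
translate([0, 1500, 820]) cube([815, 300, 164]);
translate([0, 1800, 984]) cube([815, 300, 164]);
translate([0, 2100, 1148]) cube([815, 300, 164]);
translate([0, 2400, 1312]) cube([815, 300, 164]);
translate([0, 2700, 1476]) cube([815, 300, 164]);


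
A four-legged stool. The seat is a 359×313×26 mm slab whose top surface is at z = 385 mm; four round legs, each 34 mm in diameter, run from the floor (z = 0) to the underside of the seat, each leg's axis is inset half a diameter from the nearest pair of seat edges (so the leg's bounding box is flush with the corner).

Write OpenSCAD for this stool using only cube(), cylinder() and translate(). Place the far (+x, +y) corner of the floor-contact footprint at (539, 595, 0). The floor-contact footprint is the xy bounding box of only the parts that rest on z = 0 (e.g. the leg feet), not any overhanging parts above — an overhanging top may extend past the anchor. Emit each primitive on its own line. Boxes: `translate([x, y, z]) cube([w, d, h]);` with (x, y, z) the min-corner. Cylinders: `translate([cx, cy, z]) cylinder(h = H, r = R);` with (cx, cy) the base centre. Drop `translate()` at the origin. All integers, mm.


translate([180, 282, 359]) cube([359, 313, 26]);
translate([197, 299, 0]) cylinder(h = 359, r = 17);
translate([522, 299, 0]) cylinder(h = 359, r = 17);
translate([197, 578, 0]) cylinder(h = 359, r = 17);
translate([522, 578, 0]) cylinder(h = 359, r = 17);


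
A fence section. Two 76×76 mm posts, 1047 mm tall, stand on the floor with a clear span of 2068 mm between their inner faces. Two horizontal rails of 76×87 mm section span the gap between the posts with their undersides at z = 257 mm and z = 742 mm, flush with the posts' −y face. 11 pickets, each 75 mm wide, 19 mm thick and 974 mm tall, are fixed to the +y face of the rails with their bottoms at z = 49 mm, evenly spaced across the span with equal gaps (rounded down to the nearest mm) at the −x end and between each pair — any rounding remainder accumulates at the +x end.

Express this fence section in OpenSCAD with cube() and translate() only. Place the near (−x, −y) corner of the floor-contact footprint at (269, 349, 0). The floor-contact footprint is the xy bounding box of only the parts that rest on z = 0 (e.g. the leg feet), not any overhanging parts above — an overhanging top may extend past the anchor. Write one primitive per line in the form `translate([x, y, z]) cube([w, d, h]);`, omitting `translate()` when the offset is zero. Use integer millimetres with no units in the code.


translate([269, 349, 0]) cube([76, 76, 1047]);
translate([2413, 349, 0]) cube([76, 76, 1047]);
translate([345, 349, 257]) cube([2068, 76, 87]);
translate([345, 349, 742]) cube([2068, 76, 87]);
translate([448, 425, 49]) cube([75, 19, 974]);
translate([626, 425, 49]) cube([75, 19, 974]);
translate([804, 425, 49]) cube([75, 19, 974]);
translate([982, 425, 49]) cube([75, 19, 974]);
translate([1160, 425, 49]) cube([75, 19, 974]);
translate([1338, 425, 49]) cube([75, 19, 974]);
translate([1516, 425, 49]) cube([75, 19, 974]);
translate([1694, 425, 49]) cube([75, 19, 974]);
translate([1872, 425, 49]) cube([75, 19, 974]);
translate([2050, 425, 49]) cube([75, 19, 974]);
translate([2228, 425, 49]) cube([75, 19, 974]);


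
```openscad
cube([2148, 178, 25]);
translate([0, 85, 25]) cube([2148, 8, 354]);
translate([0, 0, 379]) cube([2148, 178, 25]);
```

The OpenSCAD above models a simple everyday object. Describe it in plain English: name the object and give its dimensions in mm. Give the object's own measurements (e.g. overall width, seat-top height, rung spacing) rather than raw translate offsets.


An I-beam lying along x, 2148 mm long. Overall section height 404 mm. Two flanges 178 mm wide (y) and 25 mm thick, one on the floor and one at the top; a web 8 mm thick runs between them, centred on the flange width.


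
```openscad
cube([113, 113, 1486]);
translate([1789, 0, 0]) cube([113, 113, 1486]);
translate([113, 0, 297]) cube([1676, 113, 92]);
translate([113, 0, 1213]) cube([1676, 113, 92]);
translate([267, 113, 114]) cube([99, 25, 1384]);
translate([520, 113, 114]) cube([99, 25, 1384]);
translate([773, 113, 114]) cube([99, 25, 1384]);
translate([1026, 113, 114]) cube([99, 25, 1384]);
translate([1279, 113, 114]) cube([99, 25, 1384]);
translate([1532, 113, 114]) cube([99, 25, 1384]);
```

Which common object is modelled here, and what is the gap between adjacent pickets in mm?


A fence section. The picket gap is 154 mm.

Two posts, two rails, 6 pickets — a fence section. Span 1676 mm holds 6 pickets of 99 mm with 7 equal gaps: ⌊(1676 − 6·99) / 7⌋ = 154 mm.


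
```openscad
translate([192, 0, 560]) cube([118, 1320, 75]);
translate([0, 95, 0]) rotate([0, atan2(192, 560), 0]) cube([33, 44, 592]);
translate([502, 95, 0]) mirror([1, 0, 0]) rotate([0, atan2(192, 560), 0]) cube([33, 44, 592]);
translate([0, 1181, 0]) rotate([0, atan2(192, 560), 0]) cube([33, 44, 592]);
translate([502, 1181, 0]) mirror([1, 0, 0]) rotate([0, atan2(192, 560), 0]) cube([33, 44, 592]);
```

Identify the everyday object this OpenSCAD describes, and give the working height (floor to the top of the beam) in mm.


A sawhorse. The overall height is 635 mm.

A beam across two mirrored pairs of raked legs — a sawhorse. The beam's underside is at z = 560 (matching the legs' vertical rise in atan2(192, 560)) and the beam is 75 mm tall, so its top is at 560 + 75 = 635 mm. The raked legs top out at the beam's underside, so that is the highest point.


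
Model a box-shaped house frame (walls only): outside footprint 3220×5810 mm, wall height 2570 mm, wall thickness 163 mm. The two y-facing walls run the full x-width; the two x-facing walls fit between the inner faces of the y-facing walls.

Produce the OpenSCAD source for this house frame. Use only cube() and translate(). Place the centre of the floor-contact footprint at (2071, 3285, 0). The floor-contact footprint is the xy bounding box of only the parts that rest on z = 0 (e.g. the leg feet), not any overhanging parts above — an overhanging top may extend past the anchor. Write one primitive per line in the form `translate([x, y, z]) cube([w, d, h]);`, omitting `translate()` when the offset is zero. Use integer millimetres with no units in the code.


translate([461, 380, 0]) cube([3220, 163, 2570]);
translate([461, 6027, 0]) cube([3220, 163, 2570]);
translate([461, 543, 0]) cube([163, 5484, 2570]);
translate([3518, 543, 0]) cube([163, 5484, 2570]);


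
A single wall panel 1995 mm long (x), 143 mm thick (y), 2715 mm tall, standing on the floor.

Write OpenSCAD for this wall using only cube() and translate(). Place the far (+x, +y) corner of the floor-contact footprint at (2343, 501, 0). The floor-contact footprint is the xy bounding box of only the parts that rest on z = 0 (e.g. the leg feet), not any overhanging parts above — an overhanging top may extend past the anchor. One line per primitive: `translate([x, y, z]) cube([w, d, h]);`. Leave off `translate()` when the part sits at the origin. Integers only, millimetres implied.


translate([348, 358, 0]) cube([1995, 143, 2715]);


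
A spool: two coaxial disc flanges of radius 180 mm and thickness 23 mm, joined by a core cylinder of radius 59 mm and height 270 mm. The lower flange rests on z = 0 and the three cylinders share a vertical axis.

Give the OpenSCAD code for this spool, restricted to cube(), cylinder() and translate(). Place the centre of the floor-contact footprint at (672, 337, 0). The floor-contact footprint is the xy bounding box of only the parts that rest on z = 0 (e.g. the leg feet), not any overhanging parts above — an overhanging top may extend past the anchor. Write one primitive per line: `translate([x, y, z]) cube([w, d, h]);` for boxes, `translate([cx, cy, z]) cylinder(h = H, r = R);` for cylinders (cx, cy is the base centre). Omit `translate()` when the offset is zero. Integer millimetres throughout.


translate([672, 337, 0]) cylinder(h = 23, r = 180);
translate([672, 337, 23]) cylinder(h = 270, r = 59);
translate([672, 337, 293]) cylinder(h = 23, r = 180);


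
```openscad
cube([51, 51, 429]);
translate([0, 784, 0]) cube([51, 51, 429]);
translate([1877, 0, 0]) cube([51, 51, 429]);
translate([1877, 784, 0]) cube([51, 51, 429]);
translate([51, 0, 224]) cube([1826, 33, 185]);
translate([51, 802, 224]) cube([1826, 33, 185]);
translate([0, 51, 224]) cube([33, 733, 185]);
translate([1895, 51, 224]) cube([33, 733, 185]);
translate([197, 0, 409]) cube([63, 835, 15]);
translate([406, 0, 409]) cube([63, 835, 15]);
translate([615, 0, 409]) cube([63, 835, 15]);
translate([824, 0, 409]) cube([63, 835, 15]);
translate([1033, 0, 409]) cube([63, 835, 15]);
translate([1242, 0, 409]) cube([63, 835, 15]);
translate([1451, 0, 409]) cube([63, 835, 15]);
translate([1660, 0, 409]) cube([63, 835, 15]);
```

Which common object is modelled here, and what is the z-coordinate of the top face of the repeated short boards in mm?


A bed frame. The slat-top height is 424 mm.

Four posts, four rails, and a row of slats — a bed frame. Slats sit on the rails at z = 224 + 185 = 409; with slat thickness 15, the top is 424 mm.


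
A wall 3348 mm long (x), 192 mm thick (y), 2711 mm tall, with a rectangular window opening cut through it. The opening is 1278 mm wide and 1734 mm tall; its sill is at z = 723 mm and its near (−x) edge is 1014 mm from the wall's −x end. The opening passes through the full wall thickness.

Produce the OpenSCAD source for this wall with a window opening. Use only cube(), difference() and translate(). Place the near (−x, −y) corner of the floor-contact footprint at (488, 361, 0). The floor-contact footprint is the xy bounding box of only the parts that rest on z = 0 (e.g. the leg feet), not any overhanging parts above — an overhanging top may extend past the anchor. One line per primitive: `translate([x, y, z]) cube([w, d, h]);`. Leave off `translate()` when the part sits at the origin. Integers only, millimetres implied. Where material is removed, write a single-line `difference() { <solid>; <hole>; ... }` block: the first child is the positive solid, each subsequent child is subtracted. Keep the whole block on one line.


difference() { translate([488, 361, 0]) cube([3348, 192, 2711]); translate([1502, 361, 723]) cube([1278, 192, 1734]); }


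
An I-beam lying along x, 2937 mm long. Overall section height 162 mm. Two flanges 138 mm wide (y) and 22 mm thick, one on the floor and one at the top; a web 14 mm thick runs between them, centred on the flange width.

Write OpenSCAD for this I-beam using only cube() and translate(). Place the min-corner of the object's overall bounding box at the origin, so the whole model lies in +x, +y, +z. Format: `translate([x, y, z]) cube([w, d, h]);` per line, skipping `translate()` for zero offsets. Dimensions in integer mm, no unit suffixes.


cube([2937, 138, 22]);
translate([0, 62, 22]) cube([2937, 14, 118]);
translate([0, 0, 140]) cube([2937, 138, 22]);


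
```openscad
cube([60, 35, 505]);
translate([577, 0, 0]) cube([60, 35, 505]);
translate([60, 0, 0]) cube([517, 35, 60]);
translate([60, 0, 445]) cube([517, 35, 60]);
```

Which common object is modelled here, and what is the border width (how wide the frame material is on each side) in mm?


A picture frame. The border width is 60 mm.

Four thin pieces enclosing a rectangular opening — a picture frame. The two full-height stiles are 505 mm tall; the top rail sits at z = 445 and is 60 mm tall, so the border above the opening is 505 − 445 = 60 mm, matching the stile x-width.


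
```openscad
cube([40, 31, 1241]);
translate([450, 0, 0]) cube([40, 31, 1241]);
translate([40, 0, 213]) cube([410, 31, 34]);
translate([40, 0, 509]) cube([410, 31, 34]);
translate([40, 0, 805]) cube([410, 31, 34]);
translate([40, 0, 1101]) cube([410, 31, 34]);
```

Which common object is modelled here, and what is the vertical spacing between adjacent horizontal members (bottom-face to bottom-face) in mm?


A ladder. The rung spacing is 296 mm.

Two tall 40×31 posts with 4 short bars between them — a ladder. Adjacent rungs sit at z = 213 and z = 509, so the spacing is 509 − 213 = 296 mm.


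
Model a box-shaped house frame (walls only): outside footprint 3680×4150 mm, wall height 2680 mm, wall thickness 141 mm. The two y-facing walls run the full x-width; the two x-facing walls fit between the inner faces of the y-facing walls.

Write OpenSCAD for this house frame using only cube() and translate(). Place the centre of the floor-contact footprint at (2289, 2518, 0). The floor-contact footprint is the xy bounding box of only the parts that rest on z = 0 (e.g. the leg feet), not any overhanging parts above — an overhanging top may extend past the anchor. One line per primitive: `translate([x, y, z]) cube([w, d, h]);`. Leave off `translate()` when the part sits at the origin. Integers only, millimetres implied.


translate([449, 443, 0]) cube([3680, 141, 2680]);
translate([449, 4452, 0]) cube([3680, 141, 2680]);
translate([449, 584, 0]) cube([141, 3868, 2680]);
translate([3988, 584, 0]) cube([141, 3868, 2680]);
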